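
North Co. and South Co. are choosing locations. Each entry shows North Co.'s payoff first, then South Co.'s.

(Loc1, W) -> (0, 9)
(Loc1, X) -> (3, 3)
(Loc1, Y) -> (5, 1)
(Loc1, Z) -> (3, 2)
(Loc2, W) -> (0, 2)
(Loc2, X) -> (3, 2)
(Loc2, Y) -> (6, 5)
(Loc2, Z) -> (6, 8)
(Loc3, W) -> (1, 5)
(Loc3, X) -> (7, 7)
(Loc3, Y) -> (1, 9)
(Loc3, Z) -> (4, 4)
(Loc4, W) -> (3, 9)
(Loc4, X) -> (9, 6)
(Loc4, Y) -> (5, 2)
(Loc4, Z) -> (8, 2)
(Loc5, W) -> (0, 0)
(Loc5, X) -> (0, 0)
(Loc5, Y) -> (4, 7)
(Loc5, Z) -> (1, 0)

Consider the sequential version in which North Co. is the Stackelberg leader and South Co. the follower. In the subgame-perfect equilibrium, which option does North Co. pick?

Loc2

South Co. best-responds to each possible North Co. move:
- Loc1: South Co. compares 9, 3, 1, 2 and picks W; North Co. would get 0.
- Loc2: South Co. compares 2, 2, 5, 8 and picks Z; North Co. would get 6.
- Loc3: South Co. compares 5, 7, 9, 4 and picks Y; North Co. would get 1.
- Loc4: South Co. compares 9, 6, 2, 2 and picks W; North Co. would get 3.
- Loc5: South Co. compares 0, 0, 7, 0 and picks Y; North Co. would get 4.
North Co.'s induced payoffs are 0, 6, 1, 3, 4, so North Co. commits to Loc2. Subgame-perfect outcome: (Loc2, Z) with payoffs (6, 8).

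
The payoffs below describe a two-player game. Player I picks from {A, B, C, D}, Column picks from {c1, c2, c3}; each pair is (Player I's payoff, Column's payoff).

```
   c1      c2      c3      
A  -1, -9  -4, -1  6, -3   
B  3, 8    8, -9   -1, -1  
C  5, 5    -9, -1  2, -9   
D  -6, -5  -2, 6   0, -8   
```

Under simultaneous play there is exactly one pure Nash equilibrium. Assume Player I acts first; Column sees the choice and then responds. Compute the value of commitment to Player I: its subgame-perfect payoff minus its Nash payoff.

0

Work backward from Column's decision.
- A: BR = c2, leader payoff -4.
- B: BR = c1, leader payoff 3.
- C: BR = c1, leader payoff 5.
- D: BR = c2, leader payoff -2.
Player I's induced payoffs are -4, 3, 5, -2, so Player I commits to C. Subgame-perfect outcome: (C, c1) with payoffs (5, 5).
Under simultaneous play:
Player I's best replies: c1→C; c2→B; c3→A.
Column's best replies: A→c2; B→c1; C→c1; D→c2.
Only (C, c1) has each player best-responding; Nash payoffs (5, 5).
Player I's commitment gain: 5 − 5 = 0.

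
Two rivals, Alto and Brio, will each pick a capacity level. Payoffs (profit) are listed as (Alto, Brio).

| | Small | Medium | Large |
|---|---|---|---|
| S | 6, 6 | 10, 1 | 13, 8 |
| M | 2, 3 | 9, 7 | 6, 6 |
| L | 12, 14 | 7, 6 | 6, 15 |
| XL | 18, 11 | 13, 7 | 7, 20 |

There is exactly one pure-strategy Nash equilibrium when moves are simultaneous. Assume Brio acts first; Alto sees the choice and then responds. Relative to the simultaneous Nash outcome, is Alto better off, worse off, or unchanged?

better off

Backward induction with Brio moving first.
- Small: BR = XL, leader payoff 11.
- Medium: BR = XL, leader payoff 7.
- Large: BR = S, leader payoff 8.
Brio's induced payoffs are 11, 7, 8, so Brio commits to Small. Subgame-perfect outcome: (XL, Small) with payoffs (18, 11).
Now find the simultaneous Nash equilibrium.
Alto's best replies: Small→XL; Medium→XL; Large→S.
Brio's best replies: S→Large; M→Medium; L→Large; XL→Large.
Only (S, Large) has each player best-responding; Nash payoffs (13, 8).
Alto earns 18 sequentially versus 13 at the Nash outcome: better off.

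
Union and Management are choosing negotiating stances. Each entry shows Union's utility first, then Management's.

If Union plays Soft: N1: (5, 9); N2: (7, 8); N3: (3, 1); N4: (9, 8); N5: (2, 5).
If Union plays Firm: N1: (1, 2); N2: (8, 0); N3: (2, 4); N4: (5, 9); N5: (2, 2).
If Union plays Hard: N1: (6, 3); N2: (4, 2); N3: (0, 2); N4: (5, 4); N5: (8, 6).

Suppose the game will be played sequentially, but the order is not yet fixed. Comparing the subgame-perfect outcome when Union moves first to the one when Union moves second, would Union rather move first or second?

second

If Union leads: Management's best replies are Soft→N1, Firm→N4, Hard→N5; Union's induced payoffs 5, 5, 8; outcome (Hard, N5), payoffs (8, 6).
If Management leads: Union's best replies are N1→Hard, N2→Firm, N3→Soft, N4→Soft, N5→Hard; Management's induced payoffs 3, 0, 1, 8, 6; outcome (Soft, N4), payoffs (9, 8).
Union gets 8 moving first and 9 moving second, so Union prefers to move second.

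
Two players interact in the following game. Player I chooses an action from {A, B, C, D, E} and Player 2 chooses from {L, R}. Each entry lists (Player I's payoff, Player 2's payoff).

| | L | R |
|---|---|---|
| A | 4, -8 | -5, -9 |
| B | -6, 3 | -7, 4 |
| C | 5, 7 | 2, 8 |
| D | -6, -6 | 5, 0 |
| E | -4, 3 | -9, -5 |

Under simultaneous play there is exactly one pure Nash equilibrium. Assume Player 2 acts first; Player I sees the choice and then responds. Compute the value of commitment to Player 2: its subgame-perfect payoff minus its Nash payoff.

7

Player I best-responds to each possible Player 2 move:
- L: Player I compares 4, -6, 5, -6, -4 and picks C; Player 2 would get 7.
- R: Player I compares -5, -7, 2, 5, -9 and picks D; Player 2 would get 0.
Among 7, 0, the best is 7 at L. Subgame-perfect outcome: (C, L) with payoffs (5, 7).
For the simultaneous game, intersect best replies.
Player I's best replies: L→C; R→D.
Player 2's best replies: A→L; B→R; C→R; D→R; E→L.
Only (D, R) has each player best-responding; Nash payoffs (5, 0).
Player 2's commitment gain: 7 − 0 = 7.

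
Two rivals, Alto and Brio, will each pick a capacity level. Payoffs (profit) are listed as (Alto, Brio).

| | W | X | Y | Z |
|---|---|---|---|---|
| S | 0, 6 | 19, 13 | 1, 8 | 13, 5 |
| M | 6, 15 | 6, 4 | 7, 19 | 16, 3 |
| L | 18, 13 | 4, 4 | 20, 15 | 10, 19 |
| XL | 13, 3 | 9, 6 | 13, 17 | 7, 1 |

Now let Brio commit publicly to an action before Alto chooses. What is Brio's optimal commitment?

Alto best-responds to each possible Brio move:
- W → Alto plays L (best of 0, 6, 18, 13); Brio gets 13.
- X → Alto plays S (best of 19, 6, 4, 9); Brio gets 13.
- Y → Alto plays L (best of 1, 7, 20, 13); Brio gets 15.
- Z → Alto plays M (best of 13, 16, 10, 7); Brio gets 3.
Maximizing over 13, 13, 15, 3, Brio chooses Y. Subgame-perfect outcome: (L, Y) with payoffs (20, 15).

Y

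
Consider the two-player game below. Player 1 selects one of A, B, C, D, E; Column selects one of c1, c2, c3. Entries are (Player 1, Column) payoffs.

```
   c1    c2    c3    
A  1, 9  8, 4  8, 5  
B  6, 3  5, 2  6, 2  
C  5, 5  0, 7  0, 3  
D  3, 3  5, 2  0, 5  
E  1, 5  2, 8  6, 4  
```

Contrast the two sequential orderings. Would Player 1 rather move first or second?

second

If Player 1 leads: Column's best replies are A→c1, B→c1, C→c2, D→c3, E→c2; Player 1's induced payoffs 1, 6, 0, 0, 2; outcome (B, c1), payoffs (6, 3).
If Column leads: Player 1's best replies are c1→B, c2→A, c3→A; Column's induced payoffs 3, 4, 5; outcome (A, c3), payoffs (8, 5).
Player 1 gets 6 moving first and 8 moving second, so Player 1 prefers to move second.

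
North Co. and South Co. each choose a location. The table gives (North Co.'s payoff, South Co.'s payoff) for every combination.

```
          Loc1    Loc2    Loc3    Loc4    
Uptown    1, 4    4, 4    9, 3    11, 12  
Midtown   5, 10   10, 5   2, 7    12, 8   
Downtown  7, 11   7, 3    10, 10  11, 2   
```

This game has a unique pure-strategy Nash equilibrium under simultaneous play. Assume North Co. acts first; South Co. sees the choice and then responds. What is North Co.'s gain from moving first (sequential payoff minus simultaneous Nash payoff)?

4

Work backward from South Co.'s decision.
- Uptown: BR = Loc4, leader payoff 11.
- Midtown: BR = Loc1, leader payoff 5.
- Downtown: BR = Loc1, leader payoff 7.
Maximizing over 11, 5, 7, North Co. chooses Uptown. Subgame-perfect outcome: (Uptown, Loc4) with payoffs (11, 12).
Under simultaneous play:
North Co.'s best replies: Loc1→Downtown; Loc2→Midtown; Loc3→Downtown; Loc4→Midtown.
South Co.'s best replies: Uptown→Loc4; Midtown→Loc1; Downtown→Loc1.
Only (Downtown, Loc1) has each player best-responding; Nash payoffs (7, 11).
North Co.'s commitment gain: 11 − 7 = 4.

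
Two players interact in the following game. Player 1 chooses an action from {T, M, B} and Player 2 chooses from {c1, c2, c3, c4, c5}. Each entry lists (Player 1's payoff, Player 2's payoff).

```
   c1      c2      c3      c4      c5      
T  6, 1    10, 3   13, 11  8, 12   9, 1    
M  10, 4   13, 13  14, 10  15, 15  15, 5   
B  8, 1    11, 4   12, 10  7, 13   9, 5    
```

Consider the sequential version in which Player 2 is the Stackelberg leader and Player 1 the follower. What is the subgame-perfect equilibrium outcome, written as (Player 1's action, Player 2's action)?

Player 1 best-responds to each possible Player 2 move:
- c1 → Player 1 plays M (best of 6, 10, 8); Player 2 gets 4.
- c2 → Player 1 plays M (best of 10, 13, 11); Player 2 gets 13.
- c3 → Player 1 plays M (best of 13, 14, 12); Player 2 gets 10.
- c4 → Player 1 plays M (best of 8, 15, 7); Player 2 gets 15.
- c5 → Player 1 plays M (best of 9, 15, 9); Player 2 gets 5.
Player 2's induced payoffs are 4, 13, 10, 15, 5, so Player 2 commits to c4. Subgame-perfect outcome: (M, c4) with payoffs (15, 15).

(M, c4)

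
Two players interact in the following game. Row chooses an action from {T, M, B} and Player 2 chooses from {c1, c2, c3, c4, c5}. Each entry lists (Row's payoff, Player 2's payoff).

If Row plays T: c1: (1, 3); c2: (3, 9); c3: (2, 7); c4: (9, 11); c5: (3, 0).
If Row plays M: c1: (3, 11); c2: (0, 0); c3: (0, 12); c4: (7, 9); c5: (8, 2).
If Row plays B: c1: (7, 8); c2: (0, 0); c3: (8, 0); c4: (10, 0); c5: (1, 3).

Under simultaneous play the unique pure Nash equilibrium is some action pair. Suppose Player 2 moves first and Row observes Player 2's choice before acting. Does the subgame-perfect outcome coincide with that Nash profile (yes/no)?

no

Row best-responds to each possible Player 2 move:
- c1: Row compares 1, 3, 7 and picks B; Player 2 would get 8.
- c2: Row compares 3, 0, 0 and picks T; Player 2 would get 9.
- c3: Row compares 2, 0, 8 and picks B; Player 2 would get 0.
- c4: Row compares 9, 7, 10 and picks B; Player 2 would get 0.
- c5: Row compares 3, 8, 1 and picks M; Player 2 would get 2.
Maximizing over 8, 9, 0, 0, 2, Player 2 chooses c2. Subgame-perfect outcome: (T, c2) with payoffs (3, 9).
Under simultaneous play:
Row's best replies: c1→B; c2→T; c3→B; c4→B; c5→M.
Player 2's best replies: T→c4; M→c3; B→c1.
The unique mutual best reply is (B, c1), giving (7, 8).
Sequential outcome (T, c2) differs from the Nash profile (B, c1).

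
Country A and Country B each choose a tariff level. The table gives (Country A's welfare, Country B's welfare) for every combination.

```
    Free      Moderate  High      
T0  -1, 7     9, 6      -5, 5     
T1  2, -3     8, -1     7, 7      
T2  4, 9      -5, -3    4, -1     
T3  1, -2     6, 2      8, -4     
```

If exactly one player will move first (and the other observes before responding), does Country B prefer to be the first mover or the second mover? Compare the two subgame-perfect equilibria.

first

If Country A leads: Country B's best replies are T0→Free, T1→High, T2→Free, T3→Moderate; Country A's induced payoffs -1, 7, 4, 6; outcome (T1, High), payoffs (7, 7).
If Country B leads: Country A's best replies are Free→T2, Moderate→T0, High→T3; Country B's induced payoffs 9, 6, -4; outcome (T2, Free), payoffs (4, 9).
Country B gets 9 moving first and 7 moving second, so Country B prefers to move first.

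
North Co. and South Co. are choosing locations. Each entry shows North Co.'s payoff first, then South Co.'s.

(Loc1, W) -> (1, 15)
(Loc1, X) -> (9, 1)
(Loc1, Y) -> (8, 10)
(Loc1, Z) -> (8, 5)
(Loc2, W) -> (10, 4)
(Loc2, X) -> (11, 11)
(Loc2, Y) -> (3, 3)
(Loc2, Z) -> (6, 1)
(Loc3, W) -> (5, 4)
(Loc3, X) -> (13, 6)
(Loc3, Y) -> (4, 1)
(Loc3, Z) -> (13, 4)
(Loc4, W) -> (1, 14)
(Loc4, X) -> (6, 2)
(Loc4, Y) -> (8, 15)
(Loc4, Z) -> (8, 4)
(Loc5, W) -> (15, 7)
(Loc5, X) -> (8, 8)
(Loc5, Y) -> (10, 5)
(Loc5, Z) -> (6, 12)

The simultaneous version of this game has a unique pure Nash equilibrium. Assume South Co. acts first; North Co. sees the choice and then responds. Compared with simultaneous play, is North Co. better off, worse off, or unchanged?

better off

North Co. best-responds to each possible South Co. move:
- W: North Co. compares 1, 10, 5, 1, 15 and picks Loc5; South Co. would get 7.
- X: North Co. compares 9, 11, 13, 6, 8 and picks Loc3; South Co. would get 6.
- Y: North Co. compares 8, 3, 4, 8, 10 and picks Loc5; South Co. would get 5.
- Z: North Co. compares 8, 6, 13, 8, 6 and picks Loc3; South Co. would get 4.
South Co.'s induced payoffs are 7, 6, 5, 4, so South Co. commits to W. Subgame-perfect outcome: (Loc5, W) with payoffs (15, 7).
Now find the simultaneous Nash equilibrium.
North Co.'s best replies: W→Loc5; X→Loc3; Y→Loc5; Z→Loc3.
South Co.'s best replies: Loc1→W; Loc2→X; Loc3→X; Loc4→Y; Loc5→Z.
The unique mutual best reply is (Loc3, X), giving (13, 6).
North Co. earns 15 sequentially versus 13 at the Nash outcome: better off.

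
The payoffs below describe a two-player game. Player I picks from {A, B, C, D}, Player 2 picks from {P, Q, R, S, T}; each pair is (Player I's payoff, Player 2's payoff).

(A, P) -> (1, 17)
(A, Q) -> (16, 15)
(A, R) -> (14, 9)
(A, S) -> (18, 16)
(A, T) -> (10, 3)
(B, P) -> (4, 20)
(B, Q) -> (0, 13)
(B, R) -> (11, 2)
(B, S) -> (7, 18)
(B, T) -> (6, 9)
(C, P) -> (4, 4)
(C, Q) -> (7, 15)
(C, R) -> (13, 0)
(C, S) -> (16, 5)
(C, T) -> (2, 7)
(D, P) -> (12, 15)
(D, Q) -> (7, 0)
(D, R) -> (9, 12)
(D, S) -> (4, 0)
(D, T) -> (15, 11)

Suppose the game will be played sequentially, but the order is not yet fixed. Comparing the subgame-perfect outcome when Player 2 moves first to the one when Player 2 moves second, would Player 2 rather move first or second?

first

If Player I leads: Player 2's best replies are A→P, B→P, C→Q, D→P; Player I's induced payoffs 1, 4, 7, 12; outcome (D, P), payoffs (12, 15).
If Player 2 leads: Player I's best replies are P→D, Q→A, R→A, S→A, T→D; Player 2's induced payoffs 15, 15, 9, 16, 11; outcome (A, S), payoffs (18, 16).
Player 2 gets 16 moving first and 15 moving second, so Player 2 prefers to move first.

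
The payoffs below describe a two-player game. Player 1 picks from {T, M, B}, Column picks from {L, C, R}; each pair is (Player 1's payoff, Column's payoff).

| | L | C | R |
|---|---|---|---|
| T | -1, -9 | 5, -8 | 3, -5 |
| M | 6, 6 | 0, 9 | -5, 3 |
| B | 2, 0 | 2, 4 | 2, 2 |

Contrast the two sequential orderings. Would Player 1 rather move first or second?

If Player 1 leads: Column's best replies are T→R, M→C, B→C; Player 1's induced payoffs 3, 0, 2; outcome (T, R), payoffs (3, -5).
If Column leads: Player 1's best replies are L→M, C→T, R→T; Column's induced payoffs 6, -8, -5; outcome (M, L), payoffs (6, 6).
Player 1 gets 3 moving first and 6 moving second, so Player 1 prefers to move second.

second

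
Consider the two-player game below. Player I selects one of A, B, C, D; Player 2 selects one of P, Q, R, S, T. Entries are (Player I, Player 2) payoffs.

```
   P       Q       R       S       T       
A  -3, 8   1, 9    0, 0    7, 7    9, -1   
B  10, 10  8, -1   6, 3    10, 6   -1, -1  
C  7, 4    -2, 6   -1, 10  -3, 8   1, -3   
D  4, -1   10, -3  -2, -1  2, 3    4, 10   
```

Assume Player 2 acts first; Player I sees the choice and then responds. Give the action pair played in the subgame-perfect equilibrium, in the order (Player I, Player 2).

(B, P)

Work backward from Player I's decision.
- P → Player I plays B (best of -3, 10, 7, 4); Player 2 gets 10.
- Q → Player I plays D (best of 1, 8, -2, 10); Player 2 gets -3.
- R → Player I plays B (best of 0, 6, -1, -2); Player 2 gets 3.
- S → Player I plays B (best of 7, 10, -3, 2); Player 2 gets 6.
- T → Player I plays A (best of 9, -1, 1, 4); Player 2 gets -1.
Among 10, -3, 3, 6, -1, the best is 10 at P. Subgame-perfect outcome: (B, P) with payoffs (10, 10).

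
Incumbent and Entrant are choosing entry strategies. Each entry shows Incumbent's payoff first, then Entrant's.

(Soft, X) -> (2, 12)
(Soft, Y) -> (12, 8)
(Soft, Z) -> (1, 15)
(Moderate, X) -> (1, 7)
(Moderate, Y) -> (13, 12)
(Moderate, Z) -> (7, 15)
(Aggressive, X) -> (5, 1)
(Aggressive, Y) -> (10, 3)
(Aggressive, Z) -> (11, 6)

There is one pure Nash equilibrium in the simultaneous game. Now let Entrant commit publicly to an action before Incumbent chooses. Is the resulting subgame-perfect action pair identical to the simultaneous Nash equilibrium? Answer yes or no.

no

Solve by backward induction (Entrant leads).
- X: BR = Aggressive, leader payoff 1.
- Y: BR = Moderate, leader payoff 12.
- Z: BR = Aggressive, leader payoff 6.
Maximizing over 1, 12, 6, Entrant chooses Y. Subgame-perfect outcome: (Moderate, Y) with payoffs (13, 12).
Under simultaneous play:
Incumbent's best replies: X→Aggressive; Y→Moderate; Z→Aggressive.
Entrant's best replies: Soft→Z; Moderate→Z; Aggressive→Z.
Only (Aggressive, Z) has each player best-responding; Nash payoffs (11, 6).
Sequential outcome (Moderate, Y) differs from the Nash profile (Aggressive, Z).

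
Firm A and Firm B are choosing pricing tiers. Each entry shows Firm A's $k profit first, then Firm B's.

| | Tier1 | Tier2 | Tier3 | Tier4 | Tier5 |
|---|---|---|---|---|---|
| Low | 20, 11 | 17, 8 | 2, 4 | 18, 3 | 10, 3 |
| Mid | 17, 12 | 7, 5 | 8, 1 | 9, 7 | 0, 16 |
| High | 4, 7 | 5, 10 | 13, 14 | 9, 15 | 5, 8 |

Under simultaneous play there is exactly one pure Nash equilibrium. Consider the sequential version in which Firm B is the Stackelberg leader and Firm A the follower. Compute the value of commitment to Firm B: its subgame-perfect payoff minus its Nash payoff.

3

Work backward from Firm A's decision.
- Tier1: Firm A compares 20, 17, 4 and picks Low; Firm B would get 11.
- Tier2: Firm A compares 17, 7, 5 and picks Low; Firm B would get 8.
- Tier3: Firm A compares 2, 8, 13 and picks High; Firm B would get 14.
- Tier4: Firm A compares 18, 9, 9 and picks Low; Firm B would get 3.
- Tier5: Firm A compares 10, 0, 5 and picks Low; Firm B would get 3.
Among 11, 8, 14, 3, 3, the best is 14 at Tier3. Subgame-perfect outcome: (High, Tier3) with payoffs (13, 14).
Now find the simultaneous Nash equilibrium.
Firm A's best replies: Tier1→Low; Tier2→Low; Tier3→High; Tier4→Low; Tier5→Low.
Firm B's best replies: Low→Tier1; Mid→Tier5; High→Tier4.
The unique mutual best reply is (Low, Tier1), giving (20, 11).
Firm B's commitment gain: 14 − 11 = 3.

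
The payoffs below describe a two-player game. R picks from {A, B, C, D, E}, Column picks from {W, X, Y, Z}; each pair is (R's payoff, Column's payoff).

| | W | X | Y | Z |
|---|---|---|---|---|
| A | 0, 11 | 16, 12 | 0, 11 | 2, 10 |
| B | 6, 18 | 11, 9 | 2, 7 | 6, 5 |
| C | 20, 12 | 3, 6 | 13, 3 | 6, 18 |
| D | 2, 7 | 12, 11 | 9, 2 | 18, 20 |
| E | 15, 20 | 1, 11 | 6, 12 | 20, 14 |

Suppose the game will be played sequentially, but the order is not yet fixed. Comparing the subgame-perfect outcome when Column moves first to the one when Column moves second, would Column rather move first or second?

If R leads: Column's best replies are A→X, B→W, C→Z, D→Z, E→W; R's induced payoffs 16, 6, 6, 18, 15; outcome (D, Z), payoffs (18, 20).
If Column leads: R's best replies are W→C, X→A, Y→C, Z→E; Column's induced payoffs 12, 12, 3, 14; outcome (E, Z), payoffs (20, 14).
Column gets 14 moving first and 20 moving second, so Column prefers to move second.

second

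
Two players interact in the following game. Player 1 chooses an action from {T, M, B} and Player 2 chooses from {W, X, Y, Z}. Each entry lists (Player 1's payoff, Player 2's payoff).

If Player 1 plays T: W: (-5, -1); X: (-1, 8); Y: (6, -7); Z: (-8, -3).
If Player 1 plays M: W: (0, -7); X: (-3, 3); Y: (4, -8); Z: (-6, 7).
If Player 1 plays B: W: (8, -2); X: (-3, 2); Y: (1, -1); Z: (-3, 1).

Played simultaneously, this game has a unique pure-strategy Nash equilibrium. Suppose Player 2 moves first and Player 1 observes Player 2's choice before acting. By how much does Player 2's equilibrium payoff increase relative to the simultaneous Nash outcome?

0

Solve by backward induction (Player 2 leads).
- W: BR = B, leader payoff -2.
- X: BR = T, leader payoff 8.
- Y: BR = T, leader payoff -7.
- Z: BR = B, leader payoff 1.
Among -2, 8, -7, 1, the best is 8 at X. Subgame-perfect outcome: (T, X) with payoffs (-1, 8).
Now find the simultaneous Nash equilibrium.
Player 1's best replies: W→B; X→T; Y→T; Z→B.
Player 2's best replies: T→X; M→Z; B→X.
Only (T, X) has each player best-responding; Nash payoffs (-1, 8).
Player 2's commitment gain: 8 − 8 = 0.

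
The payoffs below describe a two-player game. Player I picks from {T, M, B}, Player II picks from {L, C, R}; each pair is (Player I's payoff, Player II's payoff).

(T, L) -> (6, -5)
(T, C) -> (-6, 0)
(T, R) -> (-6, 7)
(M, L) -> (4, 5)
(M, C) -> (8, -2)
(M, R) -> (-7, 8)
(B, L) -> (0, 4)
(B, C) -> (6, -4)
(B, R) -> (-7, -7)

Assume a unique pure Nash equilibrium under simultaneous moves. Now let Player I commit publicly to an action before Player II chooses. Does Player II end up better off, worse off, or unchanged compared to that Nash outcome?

worse off

Solve by backward induction (Player I leads).
- T: Player II compares -5, 0, 7 and picks R; Player I would get -6.
- M: Player II compares 5, -2, 8 and picks R; Player I would get -7.
- B: Player II compares 4, -4, -7 and picks L; Player I would get 0.
Among -6, -7, 0, the best is 0 at B. Subgame-perfect outcome: (B, L) with payoffs (0, 4).
Now find the simultaneous Nash equilibrium.
Player I's best replies: L→T; C→M; R→T.
Player II's best replies: T→R; M→R; B→L.
The unique mutual best reply is (T, R), giving (-6, 7).
Player II earns 4 sequentially versus 7 at the Nash outcome: worse off.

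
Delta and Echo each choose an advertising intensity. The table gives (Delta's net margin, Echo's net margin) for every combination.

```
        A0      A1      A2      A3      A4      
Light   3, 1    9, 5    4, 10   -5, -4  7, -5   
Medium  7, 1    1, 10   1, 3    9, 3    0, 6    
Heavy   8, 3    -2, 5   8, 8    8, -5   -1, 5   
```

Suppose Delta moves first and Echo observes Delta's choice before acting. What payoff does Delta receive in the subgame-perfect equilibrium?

8

Solve by backward induction (Delta leads).
- Light: Echo compares 1, 5, 10, -4, -5 and picks A2; Delta would get 4.
- Medium: Echo compares 1, 10, 3, 3, 6 and picks A1; Delta would get 1.
- Heavy: Echo compares 3, 5, 8, -5, 5 and picks A2; Delta would get 8.
Among 4, 1, 8, the best is 8 at Heavy. Subgame-perfect outcome: (Heavy, A2) with payoffs (8, 8).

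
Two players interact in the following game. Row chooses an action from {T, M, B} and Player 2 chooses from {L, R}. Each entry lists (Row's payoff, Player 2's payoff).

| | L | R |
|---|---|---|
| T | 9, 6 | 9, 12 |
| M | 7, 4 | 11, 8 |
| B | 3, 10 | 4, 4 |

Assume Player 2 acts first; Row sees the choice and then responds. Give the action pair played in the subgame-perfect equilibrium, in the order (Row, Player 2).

Work backward from Row's decision.
- L: Row compares 9, 7, 3 and picks T; Player 2 would get 6.
- R: Row compares 9, 11, 4 and picks M; Player 2 would get 8.
Maximizing over 6, 8, Player 2 chooses R. Subgame-perfect outcome: (M, R) with payoffs (11, 8).

(M, R)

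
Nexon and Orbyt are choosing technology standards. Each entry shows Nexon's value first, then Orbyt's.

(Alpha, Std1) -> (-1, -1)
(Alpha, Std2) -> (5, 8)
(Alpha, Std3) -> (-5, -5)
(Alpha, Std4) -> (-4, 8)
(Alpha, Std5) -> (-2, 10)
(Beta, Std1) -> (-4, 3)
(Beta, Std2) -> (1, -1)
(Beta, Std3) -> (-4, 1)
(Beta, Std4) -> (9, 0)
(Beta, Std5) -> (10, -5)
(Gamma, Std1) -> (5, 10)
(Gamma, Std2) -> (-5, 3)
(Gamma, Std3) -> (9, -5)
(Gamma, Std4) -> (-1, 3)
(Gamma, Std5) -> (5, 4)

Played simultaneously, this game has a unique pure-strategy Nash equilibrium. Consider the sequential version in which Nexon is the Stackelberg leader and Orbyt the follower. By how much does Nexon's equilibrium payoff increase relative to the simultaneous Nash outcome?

0

Backward induction with Nexon moving first.
- Alpha: Orbyt compares -1, 8, -5, 8, 10 and picks Std5; Nexon would get -2.
- Beta: Orbyt compares 3, -1, 1, 0, -5 and picks Std1; Nexon would get -4.
- Gamma: Orbyt compares 10, 3, -5, 3, 4 and picks Std1; Nexon would get 5.
Nexon's induced payoffs are -2, -4, 5, so Nexon commits to Gamma. Subgame-perfect outcome: (Gamma, Std1) with payoffs (5, 10).
Under simultaneous play:
Nexon's best replies: Std1→Gamma; Std2→Alpha; Std3→Gamma; Std4→Beta; Std5→Beta.
Orbyt's best replies: Alpha→Std5; Beta→Std1; Gamma→Std1.
Only (Gamma, Std1) has each player best-responding; Nash payoffs (5, 10).
Nexon's commitment gain: 5 − 5 = 0.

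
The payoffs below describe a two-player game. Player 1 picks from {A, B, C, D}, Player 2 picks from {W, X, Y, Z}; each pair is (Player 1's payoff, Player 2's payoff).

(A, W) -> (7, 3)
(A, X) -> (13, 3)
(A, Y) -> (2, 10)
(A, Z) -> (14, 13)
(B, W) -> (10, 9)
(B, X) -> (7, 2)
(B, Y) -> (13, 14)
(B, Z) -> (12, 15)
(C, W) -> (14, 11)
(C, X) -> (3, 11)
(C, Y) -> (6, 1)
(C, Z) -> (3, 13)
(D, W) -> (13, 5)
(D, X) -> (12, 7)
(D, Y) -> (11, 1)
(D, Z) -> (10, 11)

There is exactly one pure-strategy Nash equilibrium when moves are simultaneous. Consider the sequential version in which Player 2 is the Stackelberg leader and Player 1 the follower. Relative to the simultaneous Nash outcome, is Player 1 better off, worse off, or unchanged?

worse off

Player 1 best-responds to each possible Player 2 move:
- W: Player 1 compares 7, 10, 14, 13 and picks C; Player 2 would get 11.
- X: Player 1 compares 13, 7, 3, 12 and picks A; Player 2 would get 3.
- Y: Player 1 compares 2, 13, 6, 11 and picks B; Player 2 would get 14.
- Z: Player 1 compares 14, 12, 3, 10 and picks A; Player 2 would get 13.
Player 2's induced payoffs are 11, 3, 14, 13, so Player 2 commits to Y. Subgame-perfect outcome: (B, Y) with payoffs (13, 14).
For the simultaneous game, intersect best replies.
Player 1's best replies: W→C; X→A; Y→B; Z→A.
Player 2's best replies: A→Z; B→Z; C→Z; D→Z.
Only (A, Z) has each player best-responding; Nash payoffs (14, 13).
Player 1 earns 13 sequentially versus 14 at the Nash outcome: worse off.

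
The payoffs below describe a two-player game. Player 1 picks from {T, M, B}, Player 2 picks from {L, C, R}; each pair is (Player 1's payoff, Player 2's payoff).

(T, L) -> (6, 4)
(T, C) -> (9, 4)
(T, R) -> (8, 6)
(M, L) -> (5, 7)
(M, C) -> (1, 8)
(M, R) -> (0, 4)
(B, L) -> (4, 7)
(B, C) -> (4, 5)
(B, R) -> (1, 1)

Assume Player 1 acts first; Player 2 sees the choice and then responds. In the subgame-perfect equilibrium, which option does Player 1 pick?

T

Work backward from Player 2's decision.
- T: Player 2 compares 4, 4, 6 and picks R; Player 1 would get 8.
- M: Player 2 compares 7, 8, 4 and picks C; Player 1 would get 1.
- B: Player 2 compares 7, 5, 1 and picks L; Player 1 would get 4.
Maximizing over 8, 1, 4, Player 1 chooses T. Subgame-perfect outcome: (T, R) with payoffs (8, 6).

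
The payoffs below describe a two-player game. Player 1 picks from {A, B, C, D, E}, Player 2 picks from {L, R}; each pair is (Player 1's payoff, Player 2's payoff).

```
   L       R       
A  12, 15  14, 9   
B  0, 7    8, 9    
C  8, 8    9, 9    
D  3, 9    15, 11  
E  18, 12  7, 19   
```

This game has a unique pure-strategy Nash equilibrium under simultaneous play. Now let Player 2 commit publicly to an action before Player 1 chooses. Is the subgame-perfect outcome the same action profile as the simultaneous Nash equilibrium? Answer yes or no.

Player 1 best-responds to each possible Player 2 move:
- L: BR = E, leader payoff 12.
- R: BR = D, leader payoff 11.
Among 12, 11, the best is 12 at L. Subgame-perfect outcome: (E, L) with payoffs (18, 12).
Now find the simultaneous Nash equilibrium.
Player 1's best replies: L→E; R→D.
Player 2's best replies: A→L; B→R; C→R; D→R; E→R.
The unique mutual best reply is (D, R), giving (15, 11).
Sequential outcome (E, L) differs from the Nash profile (D, R).

no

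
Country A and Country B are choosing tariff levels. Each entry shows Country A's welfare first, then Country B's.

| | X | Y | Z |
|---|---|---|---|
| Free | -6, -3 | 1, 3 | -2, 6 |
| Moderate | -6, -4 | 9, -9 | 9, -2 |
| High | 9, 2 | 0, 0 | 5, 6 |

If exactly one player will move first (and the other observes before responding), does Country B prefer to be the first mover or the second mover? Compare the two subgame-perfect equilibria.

first

If Country A leads: Country B's best replies are Free→Z, Moderate→Z, High→Z; Country A's induced payoffs -2, 9, 5; outcome (Moderate, Z), payoffs (9, -2).
If Country B leads: Country A's best replies are X→High, Y→Moderate, Z→Moderate; Country B's induced payoffs 2, -9, -2; outcome (High, X), payoffs (9, 2).
Country B gets 2 moving first and -2 moving second, so Country B prefers to move first.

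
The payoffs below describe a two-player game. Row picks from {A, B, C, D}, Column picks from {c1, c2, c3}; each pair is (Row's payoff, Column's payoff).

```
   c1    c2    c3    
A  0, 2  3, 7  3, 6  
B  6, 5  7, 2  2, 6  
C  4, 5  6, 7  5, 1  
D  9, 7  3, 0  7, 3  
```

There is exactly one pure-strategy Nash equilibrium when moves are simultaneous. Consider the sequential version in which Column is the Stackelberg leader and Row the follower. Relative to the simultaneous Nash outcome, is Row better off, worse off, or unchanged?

unchanged

Row best-responds to each possible Column move:
- c1 → Row plays D (best of 0, 6, 4, 9); Column gets 7.
- c2 → Row plays B (best of 3, 7, 6, 3); Column gets 2.
- c3 → Row plays D (best of 3, 2, 5, 7); Column gets 3.
Maximizing over 7, 2, 3, Column chooses c1. Subgame-perfect outcome: (D, c1) with payoffs (9, 7).
Under simultaneous play:
Row's best replies: c1→D; c2→B; c3→D.
Column's best replies: A→c2; B→c3; C→c2; D→c1.
Only (D, c1) has each player best-responding; Nash payoffs (9, 7).
Row earns 9 sequentially versus 9 at the Nash outcome: unchanged.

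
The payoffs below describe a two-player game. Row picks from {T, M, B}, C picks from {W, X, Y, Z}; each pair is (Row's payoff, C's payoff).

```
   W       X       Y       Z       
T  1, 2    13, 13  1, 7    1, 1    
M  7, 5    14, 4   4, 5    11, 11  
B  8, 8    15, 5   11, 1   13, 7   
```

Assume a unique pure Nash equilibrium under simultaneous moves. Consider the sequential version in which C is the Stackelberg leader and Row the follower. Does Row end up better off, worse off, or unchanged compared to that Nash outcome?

unchanged

Backward induction with C moving first.
- W: Row compares 1, 7, 8 and picks B; C would get 8.
- X: Row compares 13, 14, 15 and picks B; C would get 5.
- Y: Row compares 1, 4, 11 and picks B; C would get 1.
- Z: Row compares 1, 11, 13 and picks B; C would get 7.
Maximizing over 8, 5, 1, 7, C chooses W. Subgame-perfect outcome: (B, W) with payoffs (8, 8).
For the simultaneous game, intersect best replies.
Row's best replies: W→B; X→B; Y→B; Z→B.
C's best replies: T→X; M→Z; B→W.
Only (B, W) has each player best-responding; Nash payoffs (8, 8).
Row earns 8 sequentially versus 8 at the Nash outcome: unchanged.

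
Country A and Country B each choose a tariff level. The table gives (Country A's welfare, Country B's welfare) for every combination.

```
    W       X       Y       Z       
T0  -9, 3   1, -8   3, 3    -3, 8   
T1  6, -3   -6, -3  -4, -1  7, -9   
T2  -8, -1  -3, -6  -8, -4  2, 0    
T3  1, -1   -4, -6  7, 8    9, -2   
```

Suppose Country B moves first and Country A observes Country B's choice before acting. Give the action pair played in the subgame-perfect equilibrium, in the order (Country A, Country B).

(T3, Y)

Country A best-responds to each possible Country B move:
- W: BR = T1, leader payoff -3.
- X: BR = T0, leader payoff -8.
- Y: BR = T3, leader payoff 8.
- Z: BR = T3, leader payoff -2.
Maximizing over -3, -8, 8, -2, Country B chooses Y. Subgame-perfect outcome: (T3, Y) with payoffs (7, 8).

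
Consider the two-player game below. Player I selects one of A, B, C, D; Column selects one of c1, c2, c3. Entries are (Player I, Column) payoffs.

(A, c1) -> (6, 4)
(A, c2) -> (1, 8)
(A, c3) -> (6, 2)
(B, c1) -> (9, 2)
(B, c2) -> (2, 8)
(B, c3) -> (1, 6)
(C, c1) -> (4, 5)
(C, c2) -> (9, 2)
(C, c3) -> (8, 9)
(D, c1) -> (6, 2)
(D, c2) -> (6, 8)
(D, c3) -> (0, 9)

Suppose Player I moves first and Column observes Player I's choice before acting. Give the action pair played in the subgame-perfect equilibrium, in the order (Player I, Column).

(C, c3)

Work backward from Column's decision.
- A: Column compares 4, 8, 2 and picks c2; Player I would get 1.
- B: Column compares 2, 8, 6 and picks c2; Player I would get 2.
- C: Column compares 5, 2, 9 and picks c3; Player I would get 8.
- D: Column compares 2, 8, 9 and picks c3; Player I would get 0.
Player I's induced payoffs are 1, 2, 8, 0, so Player I commits to C. Subgame-perfect outcome: (C, c3) with payoffs (8, 9).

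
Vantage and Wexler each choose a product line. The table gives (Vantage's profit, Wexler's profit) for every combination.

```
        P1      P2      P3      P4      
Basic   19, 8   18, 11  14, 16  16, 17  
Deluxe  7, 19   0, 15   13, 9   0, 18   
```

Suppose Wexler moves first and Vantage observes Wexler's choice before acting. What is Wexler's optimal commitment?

P4

Work backward from Vantage's decision.
- P1: Vantage compares 19, 7 and picks Basic; Wexler would get 8.
- P2: Vantage compares 18, 0 and picks Basic; Wexler would get 11.
- P3: Vantage compares 14, 13 and picks Basic; Wexler would get 16.
- P4: Vantage compares 16, 0 and picks Basic; Wexler would get 17.
Wexler's induced payoffs are 8, 11, 16, 17, so Wexler commits to P4. Subgame-perfect outcome: (Basic, P4) with payoffs (16, 17).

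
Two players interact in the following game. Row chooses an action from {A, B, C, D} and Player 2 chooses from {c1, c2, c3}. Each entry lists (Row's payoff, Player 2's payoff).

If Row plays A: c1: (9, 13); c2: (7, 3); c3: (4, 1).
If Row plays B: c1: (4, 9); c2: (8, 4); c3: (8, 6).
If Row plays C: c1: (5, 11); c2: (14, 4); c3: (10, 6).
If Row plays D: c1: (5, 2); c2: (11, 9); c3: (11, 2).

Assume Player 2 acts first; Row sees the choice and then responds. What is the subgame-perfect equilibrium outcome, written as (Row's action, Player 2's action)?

Work backward from Row's decision.
- c1 → Row plays A (best of 9, 4, 5, 5); Player 2 gets 13.
- c2 → Row plays C (best of 7, 8, 14, 11); Player 2 gets 4.
- c3 → Row plays D (best of 4, 8, 10, 11); Player 2 gets 2.
Maximizing over 13, 4, 2, Player 2 chooses c1. Subgame-perfect outcome: (A, c1) with payoffs (9, 13).

(A, c1)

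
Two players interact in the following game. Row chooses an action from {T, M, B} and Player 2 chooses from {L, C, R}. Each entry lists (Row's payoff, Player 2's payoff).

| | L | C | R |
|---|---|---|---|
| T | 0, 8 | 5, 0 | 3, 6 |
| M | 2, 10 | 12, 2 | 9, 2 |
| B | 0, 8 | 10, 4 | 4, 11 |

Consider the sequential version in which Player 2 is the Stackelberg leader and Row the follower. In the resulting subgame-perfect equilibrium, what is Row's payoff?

Row best-responds to each possible Player 2 move:
- L: BR = M, leader payoff 10.
- C: BR = M, leader payoff 2.
- R: BR = M, leader payoff 2.
Among 10, 2, 2, the best is 10 at L. Subgame-perfect outcome: (M, L) with payoffs (2, 10).

2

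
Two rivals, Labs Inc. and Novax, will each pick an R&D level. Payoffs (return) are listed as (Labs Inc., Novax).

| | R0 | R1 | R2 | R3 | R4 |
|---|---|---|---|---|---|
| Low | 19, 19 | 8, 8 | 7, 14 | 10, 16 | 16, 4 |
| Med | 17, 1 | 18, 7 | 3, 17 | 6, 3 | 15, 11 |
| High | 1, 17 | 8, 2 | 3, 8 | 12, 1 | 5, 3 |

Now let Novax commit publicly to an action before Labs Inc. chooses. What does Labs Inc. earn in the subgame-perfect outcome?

Backward induction with Novax moving first.
- R0: Labs Inc. compares 19, 17, 1 and picks Low; Novax would get 19.
- R1: Labs Inc. compares 8, 18, 8 and picks Med; Novax would get 7.
- R2: Labs Inc. compares 7, 3, 3 and picks Low; Novax would get 14.
- R3: Labs Inc. compares 10, 6, 12 and picks High; Novax would get 1.
- R4: Labs Inc. compares 16, 15, 5 and picks Low; Novax would get 4.
Novax's induced payoffs are 19, 7, 14, 1, 4, so Novax commits to R0. Subgame-perfect outcome: (Low, R0) with payoffs (19, 19).

19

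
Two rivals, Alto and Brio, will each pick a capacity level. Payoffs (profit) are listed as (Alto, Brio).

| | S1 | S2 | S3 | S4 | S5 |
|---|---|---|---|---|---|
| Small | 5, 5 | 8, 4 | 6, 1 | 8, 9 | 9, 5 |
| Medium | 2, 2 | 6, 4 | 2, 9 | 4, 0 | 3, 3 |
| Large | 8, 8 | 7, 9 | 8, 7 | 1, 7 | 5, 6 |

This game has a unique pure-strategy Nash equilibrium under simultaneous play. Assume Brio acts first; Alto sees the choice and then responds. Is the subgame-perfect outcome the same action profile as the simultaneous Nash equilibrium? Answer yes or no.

Alto best-responds to each possible Brio move:
- S1 → Alto plays Large (best of 5, 2, 8); Brio gets 8.
- S2 → Alto plays Small (best of 8, 6, 7); Brio gets 4.
- S3 → Alto plays Large (best of 6, 2, 8); Brio gets 7.
- S4 → Alto plays Small (best of 8, 4, 1); Brio gets 9.
- S5 → Alto plays Small (best of 9, 3, 5); Brio gets 5.
Brio's induced payoffs are 8, 4, 7, 9, 5, so Brio commits to S4. Subgame-perfect outcome: (Small, S4) with payoffs (8, 9).
Under simultaneous play:
Alto's best replies: S1→Large; S2→Small; S3→Large; S4→Small; S5→Small.
Brio's best replies: Small→S4; Medium→S3; Large→S2.
Only (Small, S4) has each player best-responding; Nash payoffs (8, 9).
Sequential outcome (Small, S4) coincides with the Nash profile (Small, S4).

yes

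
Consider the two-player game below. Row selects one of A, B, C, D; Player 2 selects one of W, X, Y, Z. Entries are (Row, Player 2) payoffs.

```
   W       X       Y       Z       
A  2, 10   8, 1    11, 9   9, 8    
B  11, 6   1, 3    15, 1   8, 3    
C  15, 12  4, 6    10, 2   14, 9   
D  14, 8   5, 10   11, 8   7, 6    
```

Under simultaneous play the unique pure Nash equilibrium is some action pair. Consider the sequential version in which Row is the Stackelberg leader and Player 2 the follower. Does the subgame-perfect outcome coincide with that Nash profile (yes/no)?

yes

Backward induction with Row moving first.
- A → Player 2 plays W (best of 10, 1, 9, 8); Row gets 2.
- B → Player 2 plays W (best of 6, 3, 1, 3); Row gets 11.
- C → Player 2 plays W (best of 12, 6, 2, 9); Row gets 15.
- D → Player 2 plays X (best of 8, 10, 8, 6); Row gets 5.
Maximizing over 2, 11, 15, 5, Row chooses C. Subgame-perfect outcome: (C, W) with payoffs (15, 12).
Now find the simultaneous Nash equilibrium.
Row's best replies: W→C; X→A; Y→B; Z→C.
Player 2's best replies: A→W; B→W; C→W; D→X.
Only (C, W) has each player best-responding; Nash payoffs (15, 12).
Sequential outcome (C, W) coincides with the Nash profile (C, W).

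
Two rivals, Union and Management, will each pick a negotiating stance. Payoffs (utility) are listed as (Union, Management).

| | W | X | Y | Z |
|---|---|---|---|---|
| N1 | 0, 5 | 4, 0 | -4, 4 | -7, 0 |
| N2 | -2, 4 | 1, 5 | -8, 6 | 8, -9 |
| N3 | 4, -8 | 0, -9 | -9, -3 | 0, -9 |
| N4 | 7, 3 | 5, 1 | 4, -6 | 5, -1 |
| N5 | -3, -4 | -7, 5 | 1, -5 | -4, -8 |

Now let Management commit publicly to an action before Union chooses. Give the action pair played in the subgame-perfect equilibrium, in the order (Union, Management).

Solve by backward induction (Management leads).
- W: BR = N4, leader payoff 3.
- X: BR = N4, leader payoff 1.
- Y: BR = N4, leader payoff -6.
- Z: BR = N2, leader payoff -9.
Maximizing over 3, 1, -6, -9, Management chooses W. Subgame-perfect outcome: (N4, W) with payoffs (7, 3).

(N4, W)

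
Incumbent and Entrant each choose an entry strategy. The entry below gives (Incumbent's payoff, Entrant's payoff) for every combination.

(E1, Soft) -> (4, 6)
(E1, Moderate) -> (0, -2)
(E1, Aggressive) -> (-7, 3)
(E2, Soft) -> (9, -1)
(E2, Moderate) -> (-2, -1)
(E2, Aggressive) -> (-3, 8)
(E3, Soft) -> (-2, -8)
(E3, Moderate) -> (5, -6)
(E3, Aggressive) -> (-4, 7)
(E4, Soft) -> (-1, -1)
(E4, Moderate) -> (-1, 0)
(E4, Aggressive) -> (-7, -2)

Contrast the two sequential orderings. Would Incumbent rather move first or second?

If Incumbent leads: Entrant's best replies are E1→Soft, E2→Aggressive, E3→Aggressive, E4→Moderate; Incumbent's induced payoffs 4, -3, -4, -1; outcome (E1, Soft), payoffs (4, 6).
If Entrant leads: Incumbent's best replies are Soft→E2, Moderate→E3, Aggressive→E2; Entrant's induced payoffs -1, -6, 8; outcome (E2, Aggressive), payoffs (-3, 8).
Incumbent gets 4 moving first and -3 moving second, so Incumbent prefers to move first.

first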